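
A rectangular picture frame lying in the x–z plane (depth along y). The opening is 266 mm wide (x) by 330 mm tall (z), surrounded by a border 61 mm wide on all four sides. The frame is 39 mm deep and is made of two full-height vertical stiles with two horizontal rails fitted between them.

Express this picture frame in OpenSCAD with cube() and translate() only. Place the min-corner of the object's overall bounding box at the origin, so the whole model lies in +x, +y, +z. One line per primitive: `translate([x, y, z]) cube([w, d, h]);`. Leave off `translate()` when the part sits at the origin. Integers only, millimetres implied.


cube([61, 39, 452]);
translate([327, 0, 0]) cube([61, 39, 452]);
translate([61, 0, 0]) cube([266, 39, 61]);
translate([61, 0, 391]) cube([266, 39, 61]);


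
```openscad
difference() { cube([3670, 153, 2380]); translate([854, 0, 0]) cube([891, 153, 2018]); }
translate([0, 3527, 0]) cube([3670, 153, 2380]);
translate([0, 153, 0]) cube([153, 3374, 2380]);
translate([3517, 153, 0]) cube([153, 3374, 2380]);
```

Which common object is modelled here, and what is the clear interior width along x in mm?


A single room. The interior width is 3364 mm.

Four walls enclosing a rectangle with a door in the front wall — a room. Outside width 3670 minus two 153 mm walls gives 3364 mm.


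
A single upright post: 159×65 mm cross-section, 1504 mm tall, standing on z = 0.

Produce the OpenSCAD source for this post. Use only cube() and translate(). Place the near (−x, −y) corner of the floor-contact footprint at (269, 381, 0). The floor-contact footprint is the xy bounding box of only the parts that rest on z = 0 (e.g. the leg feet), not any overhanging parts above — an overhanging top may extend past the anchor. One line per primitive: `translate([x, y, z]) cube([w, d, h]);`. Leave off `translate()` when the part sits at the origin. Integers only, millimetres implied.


translate([269, 381, 0]) cube([159, 65, 1504]);


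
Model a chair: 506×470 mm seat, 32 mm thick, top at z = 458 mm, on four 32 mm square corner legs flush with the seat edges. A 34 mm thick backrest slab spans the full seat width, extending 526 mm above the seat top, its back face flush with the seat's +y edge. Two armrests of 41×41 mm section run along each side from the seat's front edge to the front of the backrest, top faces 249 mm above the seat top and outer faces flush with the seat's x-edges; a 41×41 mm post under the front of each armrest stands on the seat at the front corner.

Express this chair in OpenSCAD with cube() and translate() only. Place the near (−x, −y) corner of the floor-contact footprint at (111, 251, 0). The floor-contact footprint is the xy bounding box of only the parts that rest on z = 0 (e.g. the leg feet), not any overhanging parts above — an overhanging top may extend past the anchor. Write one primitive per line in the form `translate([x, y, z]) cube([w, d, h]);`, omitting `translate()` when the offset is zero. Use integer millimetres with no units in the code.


// leg_h = 458 - 32 = 426
// arm post h = 249 - 41 = 208
translate([111, 251, 426]) cube([506, 470, 32]);
translate([111, 251, 0]) cube([32, 32, 426]);
translate([585, 251, 0]) cube([32, 32, 426]);
translate([111, 689, 0]) cube([32, 32, 426]);
translate([585, 689, 0]) cube([32, 32, 426]);
translate([111, 687, 458]) cube([506, 34, 526]);
translate([111, 251, 666]) cube([41, 436, 41]);
translate([576, 251, 666]) cube([41, 436, 41]);
translate([111, 251, 458]) cube([41, 41, 208]);
translate([576, 251, 458]) cube([41, 41, 208]);


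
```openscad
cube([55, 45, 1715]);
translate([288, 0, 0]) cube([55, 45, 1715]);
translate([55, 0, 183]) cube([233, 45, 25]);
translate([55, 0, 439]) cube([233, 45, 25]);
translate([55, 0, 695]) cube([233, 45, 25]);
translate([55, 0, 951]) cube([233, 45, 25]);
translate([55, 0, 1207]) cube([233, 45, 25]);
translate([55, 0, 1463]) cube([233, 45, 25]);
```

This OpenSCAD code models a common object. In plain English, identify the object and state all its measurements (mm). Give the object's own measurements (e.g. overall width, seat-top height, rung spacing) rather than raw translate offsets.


A straight ladder. Two 55×45 mm vertical rails, 1715 mm tall, stand 343 mm apart (outside-to-outside) with their front faces coplanar on the −y side. 6 rungs, each 45 mm deep and 25 mm tall, span between the inner faces of the rails, front faces flush with the rails. The lowest rung's underside is at z = 183 mm and rungs are spaced 256 mm apart (underside to underside).


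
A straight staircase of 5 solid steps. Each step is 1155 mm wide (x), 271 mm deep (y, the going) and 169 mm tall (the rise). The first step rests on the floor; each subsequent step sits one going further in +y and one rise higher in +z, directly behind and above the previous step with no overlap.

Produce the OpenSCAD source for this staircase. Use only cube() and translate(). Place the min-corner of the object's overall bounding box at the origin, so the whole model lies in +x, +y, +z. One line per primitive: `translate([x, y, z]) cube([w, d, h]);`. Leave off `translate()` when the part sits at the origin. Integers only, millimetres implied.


cube([1155, 271, 169]);
translate([0, 271, 169]) cube([1155, 271, 169]);
translate([0, 542, 338]) cube([1155, 271, 169]);
translate([0, 813, 507]) cube([1155, 271, 169]);
translate([0, 1084, 676]) cube([1155, 271, 169]);


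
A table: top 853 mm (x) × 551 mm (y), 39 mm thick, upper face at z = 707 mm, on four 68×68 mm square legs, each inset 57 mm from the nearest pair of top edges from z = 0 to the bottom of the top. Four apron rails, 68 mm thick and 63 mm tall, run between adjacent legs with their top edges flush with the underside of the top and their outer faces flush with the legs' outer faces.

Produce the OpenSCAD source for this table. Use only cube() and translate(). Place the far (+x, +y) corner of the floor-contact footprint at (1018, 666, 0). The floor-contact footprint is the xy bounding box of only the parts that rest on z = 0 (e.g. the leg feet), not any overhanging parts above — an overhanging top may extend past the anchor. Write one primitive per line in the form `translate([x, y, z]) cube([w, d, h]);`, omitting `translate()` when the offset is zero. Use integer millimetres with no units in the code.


translate([222, 172, 668]) cube([853, 551, 39]);
translate([279, 229, 0]) cube([68, 68, 668]);
translate([950, 229, 0]) cube([68, 68, 668]);
translate([279, 598, 0]) cube([68, 68, 668]);
translate([950, 598, 0]) cube([68, 68, 668]);
translate([347, 229, 605]) cube([603, 68, 63]);
translate([347, 598, 605]) cube([603, 68, 63]);
translate([279, 297, 605]) cube([68, 301, 63]);
translate([950, 297, 605]) cube([68, 301, 63]);


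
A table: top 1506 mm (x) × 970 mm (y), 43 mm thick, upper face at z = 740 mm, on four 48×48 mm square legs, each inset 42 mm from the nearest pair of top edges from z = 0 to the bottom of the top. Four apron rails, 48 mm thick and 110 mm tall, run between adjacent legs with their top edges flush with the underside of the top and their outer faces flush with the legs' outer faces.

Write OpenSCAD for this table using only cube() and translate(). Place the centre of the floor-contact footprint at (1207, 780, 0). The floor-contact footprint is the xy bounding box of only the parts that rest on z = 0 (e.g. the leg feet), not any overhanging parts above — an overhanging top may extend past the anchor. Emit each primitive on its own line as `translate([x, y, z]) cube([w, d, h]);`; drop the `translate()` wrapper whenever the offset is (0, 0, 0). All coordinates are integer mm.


translate([454, 295, 697]) cube([1506, 970, 43]);
translate([496, 337, 0]) cube([48, 48, 697]);
translate([1870, 337, 0]) cube([48, 48, 697]);
translate([496, 1175, 0]) cube([48, 48, 697]);
translate([1870, 1175, 0]) cube([48, 48, 697]);
translate([544, 337, 587]) cube([1326, 48, 110]);
translate([544, 1175, 587]) cube([1326, 48, 110]);
translate([496, 385, 587]) cube([48, 790, 110]);
translate([1870, 385, 587]) cube([48, 790, 110]);


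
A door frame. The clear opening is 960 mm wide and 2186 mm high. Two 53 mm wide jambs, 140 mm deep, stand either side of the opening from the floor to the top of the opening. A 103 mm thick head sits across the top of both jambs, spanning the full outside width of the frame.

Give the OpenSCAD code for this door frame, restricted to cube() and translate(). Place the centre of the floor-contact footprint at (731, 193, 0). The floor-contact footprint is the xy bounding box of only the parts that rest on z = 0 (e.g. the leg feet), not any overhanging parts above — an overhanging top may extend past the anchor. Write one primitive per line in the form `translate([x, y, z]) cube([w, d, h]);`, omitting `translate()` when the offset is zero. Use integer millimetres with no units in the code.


translate([198, 123, 0]) cube([53, 140, 2186]);
translate([1211, 123, 0]) cube([53, 140, 2186]);
translate([198, 123, 2186]) cube([1066, 140, 103]);


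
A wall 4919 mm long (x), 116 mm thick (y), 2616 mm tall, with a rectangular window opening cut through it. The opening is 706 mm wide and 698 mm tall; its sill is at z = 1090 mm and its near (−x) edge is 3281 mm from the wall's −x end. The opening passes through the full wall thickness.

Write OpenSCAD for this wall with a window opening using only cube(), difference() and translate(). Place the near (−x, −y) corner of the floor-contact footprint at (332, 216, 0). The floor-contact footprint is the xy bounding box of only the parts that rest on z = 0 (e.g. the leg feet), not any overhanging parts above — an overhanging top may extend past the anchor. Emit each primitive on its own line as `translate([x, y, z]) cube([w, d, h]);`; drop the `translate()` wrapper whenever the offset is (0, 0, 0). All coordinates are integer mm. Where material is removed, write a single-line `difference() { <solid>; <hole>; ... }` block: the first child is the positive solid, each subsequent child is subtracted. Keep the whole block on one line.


difference() { translate([332, 216, 0]) cube([4919, 116, 2616]); translate([3613, 216, 1090]) cube([706, 116, 698]); }


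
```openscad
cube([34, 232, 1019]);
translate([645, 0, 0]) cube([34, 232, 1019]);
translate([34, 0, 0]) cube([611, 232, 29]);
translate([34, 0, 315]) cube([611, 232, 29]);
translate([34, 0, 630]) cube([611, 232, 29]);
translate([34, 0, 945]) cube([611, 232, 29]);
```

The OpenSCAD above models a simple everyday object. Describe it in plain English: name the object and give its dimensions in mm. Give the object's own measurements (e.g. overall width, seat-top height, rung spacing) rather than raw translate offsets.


An open bookshelf. Two side panels, each 34 mm thick, 232 mm deep and 1019 mm tall, stand 679 mm apart (outside-to-outside). Between them sit 4 shelves, each 29 mm thick and 232 mm deep, spanning the full gap between the sides. The bottom shelf rests on the floor (its underside at z = 0) and the clear gap between one shelf's top and the next shelf's underside is 286 mm.


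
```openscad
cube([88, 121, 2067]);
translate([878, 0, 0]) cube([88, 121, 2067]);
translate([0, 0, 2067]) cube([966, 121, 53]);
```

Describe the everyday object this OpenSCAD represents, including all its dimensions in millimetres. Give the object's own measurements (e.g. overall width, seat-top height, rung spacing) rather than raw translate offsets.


A door frame. The clear opening is 790 mm wide and 2067 mm high. Two 88 mm wide jambs, 121 mm deep, stand either side of the opening from the floor to the top of the opening. A 53 mm thick head sits across the top of both jambs, spanning the full outside width of the frame.


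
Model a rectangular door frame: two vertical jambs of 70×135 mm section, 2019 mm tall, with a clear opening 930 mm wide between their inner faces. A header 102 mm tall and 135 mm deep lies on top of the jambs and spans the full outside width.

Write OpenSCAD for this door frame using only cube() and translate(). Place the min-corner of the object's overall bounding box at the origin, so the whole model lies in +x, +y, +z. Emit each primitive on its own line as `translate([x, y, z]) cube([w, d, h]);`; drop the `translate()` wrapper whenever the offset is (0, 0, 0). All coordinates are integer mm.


cube([70, 135, 2019]);
translate([1000, 0, 0]) cube([70, 135, 2019]);
translate([0, 0, 2019]) cube([1070, 135, 102]);


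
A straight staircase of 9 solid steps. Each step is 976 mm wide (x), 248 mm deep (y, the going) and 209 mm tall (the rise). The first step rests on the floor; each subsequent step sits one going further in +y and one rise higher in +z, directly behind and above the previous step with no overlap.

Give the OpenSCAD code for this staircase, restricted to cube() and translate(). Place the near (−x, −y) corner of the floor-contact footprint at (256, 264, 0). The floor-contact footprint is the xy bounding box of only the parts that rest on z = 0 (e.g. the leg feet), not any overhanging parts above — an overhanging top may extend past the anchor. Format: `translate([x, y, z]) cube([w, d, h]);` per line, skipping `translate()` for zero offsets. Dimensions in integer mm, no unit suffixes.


translate([256, 264, 0]) cube([976, 248, 209]);
translate([256, 512, 209]) cube([976, 248, 209]);
translate([256, 760, 418]) cube([976, 248, 209]);
translate([256, 1008, 627]) cube([976, 248, 209]);
translate([256, 1256, 836]) cube([976, 248, 209]);
translate([256, 1504, 1045]) cube([976, 248, 209]);
translate([256, 1752, 1254]) cube([976, 248, 209]);
translate([256, 2000, 1463]) cube([976, 248, 209]);
translate([256, 2248, 1672]) cube([976, 248, 209]);


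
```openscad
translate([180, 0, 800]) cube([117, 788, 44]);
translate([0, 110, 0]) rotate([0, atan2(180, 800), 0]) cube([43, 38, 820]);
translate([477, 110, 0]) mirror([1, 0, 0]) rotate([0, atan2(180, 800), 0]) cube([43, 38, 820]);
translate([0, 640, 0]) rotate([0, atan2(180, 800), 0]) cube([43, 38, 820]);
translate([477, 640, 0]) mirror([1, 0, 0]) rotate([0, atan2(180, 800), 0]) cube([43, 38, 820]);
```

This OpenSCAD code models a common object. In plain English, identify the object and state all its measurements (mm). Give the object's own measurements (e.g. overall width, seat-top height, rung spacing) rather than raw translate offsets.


A sawhorse. A 117×788×44 mm beam (x, y, z) sits on two A-frame leg pairs. Each pair is two raked legs of 43×38 mm section (38 mm along y) splaying symmetrically in x. Each leg rises 800 mm vertically over 180 mm of horizontal reach and is 820 mm long along its own axis. Every leg's outer bottom edge rests on the floor and its outer top edge meets a bottom edge of the beam — the left legs (tilting toward +x) meet the beam's −x bottom edge, the right legs (their mirror images, tilting toward −x) meet its +x bottom edge — so the leg tops tuck under the beam, the beam's underside is 800 mm above the floor, and the feet are 477 mm apart outside-to-outside with the beam centred between them. The two leg pairs are set in 110 mm from either end of the beam.


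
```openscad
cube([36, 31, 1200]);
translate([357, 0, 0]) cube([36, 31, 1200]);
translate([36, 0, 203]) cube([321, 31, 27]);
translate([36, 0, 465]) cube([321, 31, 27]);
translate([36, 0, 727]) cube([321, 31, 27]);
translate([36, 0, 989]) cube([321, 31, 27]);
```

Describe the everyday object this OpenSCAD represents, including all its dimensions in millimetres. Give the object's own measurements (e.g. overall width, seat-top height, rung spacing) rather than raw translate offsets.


A straight ladder. Two 36×31 mm vertical rails, 1200 mm tall, stand 393 mm apart (outside-to-outside) with their front faces coplanar on the −y side. 4 rungs, each 31 mm deep and 27 mm tall, span between the inner faces of the rails, front faces flush with the rails. The lowest rung's underside is at z = 203 mm and rungs are spaced 262 mm apart (underside to underside).


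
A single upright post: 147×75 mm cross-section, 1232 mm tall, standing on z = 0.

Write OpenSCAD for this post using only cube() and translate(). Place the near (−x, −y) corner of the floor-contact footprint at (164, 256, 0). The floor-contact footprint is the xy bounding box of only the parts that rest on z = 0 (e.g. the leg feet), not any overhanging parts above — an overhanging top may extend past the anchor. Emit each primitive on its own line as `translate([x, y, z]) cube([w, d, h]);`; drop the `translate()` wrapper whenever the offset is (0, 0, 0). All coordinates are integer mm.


translate([164, 256, 0]) cube([147, 75, 1232]);


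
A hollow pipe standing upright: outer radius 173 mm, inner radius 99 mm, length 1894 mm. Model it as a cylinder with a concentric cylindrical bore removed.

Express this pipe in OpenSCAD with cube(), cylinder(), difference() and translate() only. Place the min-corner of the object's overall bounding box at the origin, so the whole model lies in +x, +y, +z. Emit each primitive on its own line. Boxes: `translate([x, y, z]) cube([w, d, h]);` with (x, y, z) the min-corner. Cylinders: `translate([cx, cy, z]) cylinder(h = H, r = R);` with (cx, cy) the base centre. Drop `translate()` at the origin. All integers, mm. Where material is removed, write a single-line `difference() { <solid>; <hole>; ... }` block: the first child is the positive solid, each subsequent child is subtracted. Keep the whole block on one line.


difference() { translate([173, 173, 0]) cylinder(h = 1894, r = 173); translate([173, 173, 0]) cylinder(h = 1894, r = 99); }


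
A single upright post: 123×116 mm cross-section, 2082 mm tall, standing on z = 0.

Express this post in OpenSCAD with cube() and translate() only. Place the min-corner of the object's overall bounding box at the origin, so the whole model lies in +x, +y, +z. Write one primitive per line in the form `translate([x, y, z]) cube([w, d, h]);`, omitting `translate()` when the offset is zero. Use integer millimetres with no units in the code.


cube([123, 116, 2082]);


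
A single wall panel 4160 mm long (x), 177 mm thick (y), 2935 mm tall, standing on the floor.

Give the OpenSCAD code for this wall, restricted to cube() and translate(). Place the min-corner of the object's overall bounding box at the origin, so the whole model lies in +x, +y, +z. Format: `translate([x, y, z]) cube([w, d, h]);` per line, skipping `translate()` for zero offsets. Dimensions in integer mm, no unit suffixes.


cube([4160, 177, 2935]);


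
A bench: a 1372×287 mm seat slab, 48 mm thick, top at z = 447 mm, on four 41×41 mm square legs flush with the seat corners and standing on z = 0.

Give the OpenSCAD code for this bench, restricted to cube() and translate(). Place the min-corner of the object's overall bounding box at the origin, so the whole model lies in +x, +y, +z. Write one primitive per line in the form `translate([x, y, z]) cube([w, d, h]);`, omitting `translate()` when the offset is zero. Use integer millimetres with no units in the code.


translate([0, 0, 399]) cube([1372, 287, 48]);
cube([41, 41, 399]);
translate([0, 246, 0]) cube([41, 41, 399]);
translate([1331, 0, 0]) cube([41, 41, 399]);
translate([1331, 246, 0]) cube([41, 41, 399]);


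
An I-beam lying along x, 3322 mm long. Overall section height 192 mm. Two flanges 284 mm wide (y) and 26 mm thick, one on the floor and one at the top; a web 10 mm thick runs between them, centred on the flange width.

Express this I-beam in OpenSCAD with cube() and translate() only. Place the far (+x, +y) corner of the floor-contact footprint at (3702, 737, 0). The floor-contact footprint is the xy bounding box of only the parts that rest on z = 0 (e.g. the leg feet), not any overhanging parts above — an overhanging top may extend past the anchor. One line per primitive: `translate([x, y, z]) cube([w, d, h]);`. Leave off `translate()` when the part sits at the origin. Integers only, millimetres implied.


translate([380, 453, 0]) cube([3322, 284, 26]);
translate([380, 590, 26]) cube([3322, 10, 140]);
translate([380, 453, 166]) cube([3322, 284, 26]);


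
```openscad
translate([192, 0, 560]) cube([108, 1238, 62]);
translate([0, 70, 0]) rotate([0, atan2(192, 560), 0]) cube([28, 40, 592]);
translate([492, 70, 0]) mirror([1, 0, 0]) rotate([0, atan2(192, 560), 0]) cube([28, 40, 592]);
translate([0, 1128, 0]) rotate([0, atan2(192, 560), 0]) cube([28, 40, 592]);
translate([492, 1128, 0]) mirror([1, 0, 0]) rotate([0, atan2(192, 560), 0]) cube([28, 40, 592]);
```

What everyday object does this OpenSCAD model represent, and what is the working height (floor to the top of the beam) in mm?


A sawhorse. The overall height is 622 mm.

A beam across two mirrored pairs of raked legs — a sawhorse. The beam's underside is at z = 560 (matching the legs' vertical rise in atan2(192, 560)) and the beam is 62 mm tall, so its top is at 560 + 62 = 622 mm. The raked legs top out at the beam's underside, so that is the highest point.


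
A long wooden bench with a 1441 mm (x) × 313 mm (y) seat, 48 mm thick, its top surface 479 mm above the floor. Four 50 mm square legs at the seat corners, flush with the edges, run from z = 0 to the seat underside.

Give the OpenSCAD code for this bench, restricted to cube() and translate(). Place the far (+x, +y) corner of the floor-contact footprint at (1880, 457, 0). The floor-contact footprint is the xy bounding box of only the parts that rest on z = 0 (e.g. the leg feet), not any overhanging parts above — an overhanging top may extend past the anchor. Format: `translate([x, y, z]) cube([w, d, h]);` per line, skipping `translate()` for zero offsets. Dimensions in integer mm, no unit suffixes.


// leg_h = 479 − 48 = 431
translate([439, 144, 431]) cube([1441, 313, 48]);
translate([439, 144, 0]) cube([50, 50, 431]);
translate([439, 407, 0]) cube([50, 50, 431]);
translate([1830, 144, 0]) cube([50, 50, 431]);
translate([1830, 407, 0]) cube([50, 50, 431]);


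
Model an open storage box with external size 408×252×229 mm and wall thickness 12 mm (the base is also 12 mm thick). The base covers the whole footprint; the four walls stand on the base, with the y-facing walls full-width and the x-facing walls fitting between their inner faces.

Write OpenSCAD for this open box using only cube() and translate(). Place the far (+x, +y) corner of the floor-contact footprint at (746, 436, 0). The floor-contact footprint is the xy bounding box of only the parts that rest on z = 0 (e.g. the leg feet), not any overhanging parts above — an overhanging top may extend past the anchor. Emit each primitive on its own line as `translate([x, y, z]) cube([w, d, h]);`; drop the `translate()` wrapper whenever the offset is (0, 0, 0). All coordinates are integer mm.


translate([338, 184, 0]) cube([408, 252, 12]);
translate([338, 184, 12]) cube([408, 12, 217]);
translate([338, 424, 12]) cube([408, 12, 217]);
translate([338, 196, 12]) cube([12, 228, 217]);
translate([734, 196, 12]) cube([12, 228, 217]);


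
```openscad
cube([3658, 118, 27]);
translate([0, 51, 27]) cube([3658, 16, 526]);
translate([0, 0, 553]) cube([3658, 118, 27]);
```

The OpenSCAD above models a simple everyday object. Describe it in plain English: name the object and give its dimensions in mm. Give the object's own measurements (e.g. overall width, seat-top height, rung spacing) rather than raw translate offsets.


An I-beam lying along x, 3658 mm long. Overall section height 580 mm. Two flanges 118 mm wide (y) and 27 mm thick, one on the floor and one at the top; a web 16 mm thick runs between them, centred on the flange width.


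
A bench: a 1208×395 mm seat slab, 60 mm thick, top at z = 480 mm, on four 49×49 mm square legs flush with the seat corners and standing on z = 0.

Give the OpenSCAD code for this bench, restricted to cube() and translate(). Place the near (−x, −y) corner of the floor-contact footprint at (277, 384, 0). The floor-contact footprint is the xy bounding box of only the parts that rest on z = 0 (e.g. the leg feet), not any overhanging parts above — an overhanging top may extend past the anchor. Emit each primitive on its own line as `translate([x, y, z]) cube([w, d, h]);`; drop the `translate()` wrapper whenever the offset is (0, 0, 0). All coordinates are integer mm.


// leg_h = 480 − 60 = 420
translate([277, 384, 420]) cube([1208, 395, 60]);
translate([277, 384, 0]) cube([49, 49, 420]);
translate([277, 730, 0]) cube([49, 49, 420]);
translate([1436, 384, 0]) cube([49, 49, 420]);
translate([1436, 730, 0]) cube([49, 49, 420]);


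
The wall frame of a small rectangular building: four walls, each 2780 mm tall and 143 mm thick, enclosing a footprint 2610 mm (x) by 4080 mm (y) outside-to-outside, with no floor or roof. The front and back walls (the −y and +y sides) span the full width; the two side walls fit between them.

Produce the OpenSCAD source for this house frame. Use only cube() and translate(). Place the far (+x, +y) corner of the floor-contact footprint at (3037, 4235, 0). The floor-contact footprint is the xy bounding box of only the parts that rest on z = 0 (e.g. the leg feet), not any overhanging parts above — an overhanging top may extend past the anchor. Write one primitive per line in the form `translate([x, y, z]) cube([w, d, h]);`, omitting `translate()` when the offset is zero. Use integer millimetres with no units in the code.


translate([427, 155, 0]) cube([2610, 143, 2780]);
translate([427, 4092, 0]) cube([2610, 143, 2780]);
translate([427, 298, 0]) cube([143, 3794, 2780]);
translate([2894, 298, 0]) cube([143, 3794, 2780]);


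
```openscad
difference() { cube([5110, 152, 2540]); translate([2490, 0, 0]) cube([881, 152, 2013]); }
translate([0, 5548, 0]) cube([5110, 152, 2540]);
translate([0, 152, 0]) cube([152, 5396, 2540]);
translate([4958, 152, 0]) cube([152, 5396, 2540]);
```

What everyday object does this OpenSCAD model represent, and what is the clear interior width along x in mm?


A single room. The interior width is 4806 mm.

Four walls enclosing a rectangle with a door in the front wall — a room. Outside width 5110 minus two 152 mm walls gives 4806 mm.


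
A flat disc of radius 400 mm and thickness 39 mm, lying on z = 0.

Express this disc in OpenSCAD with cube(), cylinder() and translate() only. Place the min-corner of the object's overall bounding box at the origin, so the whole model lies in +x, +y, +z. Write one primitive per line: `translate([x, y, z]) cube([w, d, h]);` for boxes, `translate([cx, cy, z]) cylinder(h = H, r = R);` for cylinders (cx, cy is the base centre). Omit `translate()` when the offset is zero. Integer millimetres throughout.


translate([400, 400, 0]) cylinder(h = 39, r = 400);


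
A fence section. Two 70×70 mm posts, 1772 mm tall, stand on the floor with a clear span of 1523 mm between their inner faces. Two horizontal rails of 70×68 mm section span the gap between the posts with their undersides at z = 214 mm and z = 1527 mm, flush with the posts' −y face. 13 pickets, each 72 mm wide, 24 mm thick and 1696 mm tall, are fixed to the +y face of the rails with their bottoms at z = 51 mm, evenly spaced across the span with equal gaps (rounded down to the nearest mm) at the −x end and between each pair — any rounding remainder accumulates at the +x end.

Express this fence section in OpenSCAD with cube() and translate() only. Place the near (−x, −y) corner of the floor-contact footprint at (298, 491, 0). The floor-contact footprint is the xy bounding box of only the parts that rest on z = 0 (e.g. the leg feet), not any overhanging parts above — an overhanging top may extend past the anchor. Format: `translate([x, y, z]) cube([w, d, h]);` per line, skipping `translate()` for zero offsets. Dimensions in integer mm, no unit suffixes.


translate([298, 491, 0]) cube([70, 70, 1772]);
translate([1891, 491, 0]) cube([70, 70, 1772]);
translate([368, 491, 214]) cube([1523, 70, 68]);
translate([368, 491, 1527]) cube([1523, 70, 68]);
translate([409, 561, 51]) cube([72, 24, 1696]);
translate([522, 561, 51]) cube([72, 24, 1696]);
translate([635, 561, 51]) cube([72, 24, 1696]);
translate([748, 561, 51]) cube([72, 24, 1696]);
translate([861, 561, 51]) cube([72, 24, 1696]);
translate([974, 561, 51]) cube([72, 24, 1696]);
translate([1087, 561, 51]) cube([72, 24, 1696]);
translate([1200, 561, 51]) cube([72, 24, 1696]);
translate([1313, 561, 51]) cube([72, 24, 1696]);
translate([1426, 561, 51]) cube([72, 24, 1696]);
translate([1539, 561, 51]) cube([72, 24, 1696]);
translate([1652, 561, 51]) cube([72, 24, 1696]);
translate([1765, 561, 51]) cube([72, 24, 1696]);


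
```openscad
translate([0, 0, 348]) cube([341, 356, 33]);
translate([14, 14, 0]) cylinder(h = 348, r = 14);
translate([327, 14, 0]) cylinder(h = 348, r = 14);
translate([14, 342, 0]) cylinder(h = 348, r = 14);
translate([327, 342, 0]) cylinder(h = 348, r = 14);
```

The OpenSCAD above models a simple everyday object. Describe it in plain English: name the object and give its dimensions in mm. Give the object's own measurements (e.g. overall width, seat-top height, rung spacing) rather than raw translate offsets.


A four-legged stool. The seat is a 341×356×33 mm slab whose top surface is at z = 381 mm; four round legs, each 28 mm in diameter, run from the floor (z = 0) to the underside of the seat, each leg's axis is inset half a diameter from the nearest pair of seat edges (so the leg's bounding box is flush with the corner).


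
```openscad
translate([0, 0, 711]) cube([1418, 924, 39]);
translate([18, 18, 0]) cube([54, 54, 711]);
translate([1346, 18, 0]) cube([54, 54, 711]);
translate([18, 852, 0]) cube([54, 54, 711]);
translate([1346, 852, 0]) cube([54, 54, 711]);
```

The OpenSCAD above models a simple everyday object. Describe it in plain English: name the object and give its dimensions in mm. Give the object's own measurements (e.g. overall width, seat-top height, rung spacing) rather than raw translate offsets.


A rectangular dining table. The top is 1418×924×39 mm with its upper surface at z = 750 mm. It stands on four 54×54 mm square legs, each inset 18 mm from the nearest pair of top edges, running from the floor to the underside of the top.


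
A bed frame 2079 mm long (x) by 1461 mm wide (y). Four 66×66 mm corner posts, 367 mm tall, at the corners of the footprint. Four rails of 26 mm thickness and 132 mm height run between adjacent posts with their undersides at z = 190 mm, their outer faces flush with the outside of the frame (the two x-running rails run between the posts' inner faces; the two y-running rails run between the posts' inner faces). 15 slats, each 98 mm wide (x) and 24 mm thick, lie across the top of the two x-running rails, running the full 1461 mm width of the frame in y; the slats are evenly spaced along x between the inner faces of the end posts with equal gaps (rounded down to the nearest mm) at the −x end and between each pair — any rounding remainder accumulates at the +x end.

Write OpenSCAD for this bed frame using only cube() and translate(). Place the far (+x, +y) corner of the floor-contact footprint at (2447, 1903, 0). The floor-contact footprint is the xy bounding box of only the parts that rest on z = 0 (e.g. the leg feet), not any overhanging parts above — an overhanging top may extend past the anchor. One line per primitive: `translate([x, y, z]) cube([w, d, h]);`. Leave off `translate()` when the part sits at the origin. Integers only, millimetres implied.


translate([368, 442, 0]) cube([66, 66, 367]);
translate([368, 1837, 0]) cube([66, 66, 367]);
translate([2381, 442, 0]) cube([66, 66, 367]);
translate([2381, 1837, 0]) cube([66, 66, 367]);
translate([434, 442, 190]) cube([1947, 26, 132]);
translate([434, 1877, 190]) cube([1947, 26, 132]);
translate([368, 508, 190]) cube([26, 1329, 132]);
translate([2421, 508, 190]) cube([26, 1329, 132]);
translate([463, 442, 322]) cube([98, 1461, 24]);
translate([590, 442, 322]) cube([98, 1461, 24]);
translate([717, 442, 322]) cube([98, 1461, 24]);
translate([844, 442, 322]) cube([98, 1461, 24]);
translate([971, 442, 322]) cube([98, 1461, 24]);
translate([1098, 442, 322]) cube([98, 1461, 24]);
translate([1225, 442, 322]) cube([98, 1461, 24]);
translate([1352, 442, 322]) cube([98, 1461, 24]);
translate([1479, 442, 322]) cube([98, 1461, 24]);
translate([1606, 442, 322]) cube([98, 1461, 24]);
translate([1733, 442, 322]) cube([98, 1461, 24]);
translate([1860, 442, 322]) cube([98, 1461, 24]);
translate([1987, 442, 322]) cube([98, 1461, 24]);
translate([2114, 442, 322]) cube([98, 1461, 24]);
translate([2241, 442, 322]) cube([98, 1461, 24]);


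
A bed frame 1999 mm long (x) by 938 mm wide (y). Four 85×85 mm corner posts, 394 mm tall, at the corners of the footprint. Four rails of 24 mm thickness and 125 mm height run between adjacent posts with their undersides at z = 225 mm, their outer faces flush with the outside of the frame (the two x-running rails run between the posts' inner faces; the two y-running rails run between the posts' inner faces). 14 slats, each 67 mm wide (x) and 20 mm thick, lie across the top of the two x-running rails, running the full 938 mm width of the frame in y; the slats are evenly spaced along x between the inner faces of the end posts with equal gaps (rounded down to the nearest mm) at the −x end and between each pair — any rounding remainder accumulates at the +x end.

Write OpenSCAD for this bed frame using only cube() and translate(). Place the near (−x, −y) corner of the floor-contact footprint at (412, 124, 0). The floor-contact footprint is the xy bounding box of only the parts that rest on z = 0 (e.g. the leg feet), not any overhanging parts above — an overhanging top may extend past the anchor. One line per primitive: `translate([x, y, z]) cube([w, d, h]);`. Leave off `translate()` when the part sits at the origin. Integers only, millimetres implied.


translate([412, 124, 0]) cube([85, 85, 394]);
translate([412, 977, 0]) cube([85, 85, 394]);
translate([2326, 124, 0]) cube([85, 85, 394]);
translate([2326, 977, 0]) cube([85, 85, 394]);
translate([497, 124, 225]) cube([1829, 24, 125]);
translate([497, 1038, 225]) cube([1829, 24, 125]);
translate([412, 209, 225]) cube([24, 768, 125]);
translate([2387, 209, 225]) cube([24, 768, 125]);
translate([556, 124, 350]) cube([67, 938, 20]);
translate([682, 124, 350]) cube([67, 938, 20]);
translate([808, 124, 350]) cube([67, 938, 20]);
translate([934, 124, 350]) cube([67, 938, 20]);
translate([1060, 124, 350]) cube([67, 938, 20]);
translate([1186, 124, 350]) cube([67, 938, 20]);
translate([1312, 124, 350]) cube([67, 938, 20]);
translate([1438, 124, 350]) cube([67, 938, 20]);
translate([1564, 124, 350]) cube([67, 938, 20]);
translate([1690, 124, 350]) cube([67, 938, 20]);
translate([1816, 124, 350]) cube([67, 938, 20]);
translate([1942, 124, 350]) cube([67, 938, 20]);
translate([2068, 124, 350]) cube([67, 938, 20]);
translate([2194, 124, 350]) cube([67, 938, 20]);


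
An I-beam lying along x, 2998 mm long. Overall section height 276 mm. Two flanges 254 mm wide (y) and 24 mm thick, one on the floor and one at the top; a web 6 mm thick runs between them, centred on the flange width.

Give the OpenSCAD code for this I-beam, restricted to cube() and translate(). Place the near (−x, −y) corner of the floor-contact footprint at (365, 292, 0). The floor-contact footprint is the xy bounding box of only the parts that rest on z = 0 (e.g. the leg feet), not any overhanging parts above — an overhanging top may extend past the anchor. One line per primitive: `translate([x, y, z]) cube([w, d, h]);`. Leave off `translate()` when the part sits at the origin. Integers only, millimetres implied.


translate([365, 292, 0]) cube([2998, 254, 24]);
translate([365, 416, 24]) cube([2998, 6, 228]);
translate([365, 292, 252]) cube([2998, 254, 24]);


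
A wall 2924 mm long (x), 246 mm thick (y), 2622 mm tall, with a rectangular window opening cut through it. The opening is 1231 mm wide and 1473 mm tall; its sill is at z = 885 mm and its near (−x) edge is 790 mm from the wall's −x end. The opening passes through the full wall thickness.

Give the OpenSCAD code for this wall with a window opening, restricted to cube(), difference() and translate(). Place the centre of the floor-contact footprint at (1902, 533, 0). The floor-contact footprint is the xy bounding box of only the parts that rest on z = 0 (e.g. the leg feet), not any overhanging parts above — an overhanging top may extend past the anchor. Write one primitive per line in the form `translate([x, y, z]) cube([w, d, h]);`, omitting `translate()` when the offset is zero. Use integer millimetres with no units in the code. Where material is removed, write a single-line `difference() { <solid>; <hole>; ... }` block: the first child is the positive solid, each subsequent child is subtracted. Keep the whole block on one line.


difference() { translate([440, 410, 0]) cube([2924, 246, 2622]); translate([1230, 410, 885]) cube([1231, 246, 1473]); }


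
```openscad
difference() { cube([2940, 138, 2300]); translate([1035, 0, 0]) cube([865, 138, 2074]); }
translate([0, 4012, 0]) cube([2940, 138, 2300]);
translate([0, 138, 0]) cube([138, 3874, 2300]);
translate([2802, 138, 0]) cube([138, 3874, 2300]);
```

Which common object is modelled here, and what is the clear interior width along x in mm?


A single room. The interior width is 2664 mm.

Four walls enclosing a rectangle with a door in the front wall — a room. Outside width 2940 minus two 138 mm walls gives 2664 mm.


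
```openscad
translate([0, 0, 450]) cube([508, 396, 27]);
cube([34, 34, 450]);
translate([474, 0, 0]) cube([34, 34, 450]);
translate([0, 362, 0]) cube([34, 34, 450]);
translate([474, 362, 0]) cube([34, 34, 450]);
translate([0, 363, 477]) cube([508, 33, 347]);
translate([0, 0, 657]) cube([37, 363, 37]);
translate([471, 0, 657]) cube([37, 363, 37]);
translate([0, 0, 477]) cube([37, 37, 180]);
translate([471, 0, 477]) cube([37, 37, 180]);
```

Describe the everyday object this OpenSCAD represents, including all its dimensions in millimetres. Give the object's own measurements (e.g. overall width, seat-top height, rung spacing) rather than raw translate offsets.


A chair. The seat is a 508×396×27 mm slab with its top at z = 477 mm, on four 34×34 mm corner legs (flush with the seat edges, standing on z = 0). A flat backrest 33 mm thick, 347 mm tall, spans the full seat width and rises from the seat top along its +y edge, rear face flush with the rear of the seat. Two armrests of 37×37 mm section run along each side from the seat's front edge to the front of the backrest, top faces 217 mm above the seat top and outer faces flush with the seat's x-edges; a 37×37 mm post under the front of each armrest stands on the seat at the front corner.


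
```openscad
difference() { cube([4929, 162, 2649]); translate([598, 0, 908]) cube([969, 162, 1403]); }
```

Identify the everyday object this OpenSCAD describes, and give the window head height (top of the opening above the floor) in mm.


A wall with a window opening. The window head height is 2311 mm.

A wall with a rectangular opening subtracted — a window. Sill at z = 908, opening 1403 mm tall, so the head is at 908 + 1403 = 2311 mm.


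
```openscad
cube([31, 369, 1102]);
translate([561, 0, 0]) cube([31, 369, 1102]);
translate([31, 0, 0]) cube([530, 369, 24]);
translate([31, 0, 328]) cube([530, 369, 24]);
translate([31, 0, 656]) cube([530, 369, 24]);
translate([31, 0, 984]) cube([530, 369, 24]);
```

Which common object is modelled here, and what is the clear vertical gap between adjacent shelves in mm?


A bookshelf. The clear shelf gap is 304 mm.

Two tall side panels with 4 horizontal boards between them — a bookshelf. The first two shelf undersides are at z = 0 and z = 328; with shelf thickness 24, the clear gap is 328 − 0 − 24 = 304 mm.


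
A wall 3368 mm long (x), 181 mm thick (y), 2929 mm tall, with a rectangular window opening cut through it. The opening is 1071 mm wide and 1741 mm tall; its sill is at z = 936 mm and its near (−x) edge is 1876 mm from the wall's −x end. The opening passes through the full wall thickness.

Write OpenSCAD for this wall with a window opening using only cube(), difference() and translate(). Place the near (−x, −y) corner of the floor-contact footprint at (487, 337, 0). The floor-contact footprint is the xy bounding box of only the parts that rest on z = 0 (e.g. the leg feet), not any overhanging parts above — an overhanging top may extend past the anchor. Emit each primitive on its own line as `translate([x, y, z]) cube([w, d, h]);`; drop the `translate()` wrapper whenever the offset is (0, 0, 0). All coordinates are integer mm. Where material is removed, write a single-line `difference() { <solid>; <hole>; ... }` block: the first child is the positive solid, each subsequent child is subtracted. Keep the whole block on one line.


difference() { translate([487, 337, 0]) cube([3368, 181, 2929]); translate([2363, 337, 936]) cube([1071, 181, 1741]); }
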